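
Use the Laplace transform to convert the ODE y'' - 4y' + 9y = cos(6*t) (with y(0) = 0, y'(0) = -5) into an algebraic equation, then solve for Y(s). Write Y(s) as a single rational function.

Transform both sides with L{·}.
The derivative rules (L{y''} = s^2 Y - s·y(0) - y'(0) and L{y'} = sY - y(0), with y(0) = 0, y'(0) = -5) turn the left side into (s^2 - 4*s + 9)Y - (-5).
The right side is L{cos(6*t)} = s/(s^2 + 36).
So (s^2 - 4*s + 9)Y = s/(s^2 + 36) + (-5).
Divide through and combine into a single rational function.

Y(s) = (-5*s^2 + s - 180)/(s^4 - 4*s^3 + 45*s^2 - 144*s + 324)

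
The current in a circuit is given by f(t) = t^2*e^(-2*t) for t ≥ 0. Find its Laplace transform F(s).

F(s) = 2/(s + 2)^3

L{e^(-2t)} = 1/(s + 2).
Then apply L{t^2·g(t)} = (-1)^2 d^2/ds^2[G(s)] with G(s) = 1/(s + 2):
differentiating 2 times and applying the sign gives 2/(s + 2)^3.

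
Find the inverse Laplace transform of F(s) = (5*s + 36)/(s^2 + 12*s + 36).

Factor the denominator: s^2 + 12*s + 36 = (s + 6)^2.
Partial fraction decomposition gives [5/(s + 6)] + [6/(s + 6)^2].
Invert each term: 5/(s + 6) ↔ 5e^(-6t); 6/(s + 6)^2 ↔ 6t·e^(-6t).

6*t*exp(-6*t) + 5*exp(-6*t)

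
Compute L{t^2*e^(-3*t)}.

2/(s + 3)^3

L{e^(-3t)} = 1/(s + 3).
Then apply L{t^2·g(t)} = (-1)^2 d^2/ds^2[G(s)] with G(s) = 1/(s + 3):
differentiating 2 times and applying the sign gives 2/(s + 3)^3.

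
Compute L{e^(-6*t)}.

L{e^(-6t)} = 1/(s + 6).

1/(s + 6)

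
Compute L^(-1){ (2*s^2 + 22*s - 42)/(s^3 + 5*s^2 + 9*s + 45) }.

-sin(3*t) + 5*cos(3*t) - 3*exp(-5*t)

Factor the denominator: s^3 + 5*s^2 + 9*s + 45 = (s + 5)*(s^2 + 9).
Partial fraction decomposition gives [-3/(s + 5)] + [5*s/(s^2 + 9)] + [-3/(s^2 + 9)].
Invert each term: -3/(s + 5) ↔ -3e^(-5t); 5·s/(s^2 + 9) ↔ 5cos(3t); -1·3/(s^2 + 9) ↔ -sin(3t).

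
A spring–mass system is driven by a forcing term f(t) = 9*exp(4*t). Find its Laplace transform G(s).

G(s) = 9/(s - 4)

L{9} = 9/s.
By the first shifting theorem, multiplying by e^(4t) replaces s with s - 4.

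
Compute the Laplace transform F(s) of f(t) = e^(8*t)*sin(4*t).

L{sin(4t)} = 4/(s^2 + 16).
By the first shifting theorem, multiplying by e^(8t) replaces s with s - 8.

F(s) = 4/((s - 8)^2 + 16)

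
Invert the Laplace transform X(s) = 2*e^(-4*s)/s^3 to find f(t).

f(t) = Heaviside(t - 4)*((t - 4)^2)

The factor e^(-4s) signals a time shift by c = 4 (second shifting theorem).
L{t^2} = 2!/s^3 = 2/s^3, so L^-1{2/s^3} = t^2.
Hence the inverse is u(t - 4) times that function evaluated at t - 4.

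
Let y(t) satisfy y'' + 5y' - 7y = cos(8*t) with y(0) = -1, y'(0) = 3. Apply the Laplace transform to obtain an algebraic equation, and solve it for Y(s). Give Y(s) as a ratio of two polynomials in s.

Apply the Laplace transform to the equation.
With L{y''} = s^2 Y - s·y(0) - y'(0) and L{y'} = sY - y(0), with y(0) = -1, y'(0) = 3: the LHS transforms to (s^2 + 5*s - 7)Y - (-s - 2).
The right side is L{cos(8*t)} = s/(s^2 + 64).
So (s^2 + 5*s - 7)Y = s/(s^2 + 64) + (-s - 2).
Divide through and combine into a single rational function.

Y(s) = (-s^3 - 2*s^2 - 63*s - 128)/(s^4 + 5*s^3 + 57*s^2 + 320*s - 448)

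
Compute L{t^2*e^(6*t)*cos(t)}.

L{cos(t)} = s/(s^2 + 1).
Multiplying by e^(6t) shifts s → s - 6, so L{e^(6*t)*cos(t)} = (s - 6)/((s - 6)^2 + 1).
Then apply L{t^2·g(t)} = (-1)^2 d^2/ds^2[G(s)] with G(s) = (s - 6)/((s - 6)^2 + 1):
differentiating 2 times and applying the sign gives 2*(s - 6)*(s^2 - 12*s + 33)/(s^2 - 12*s + 37)^3.

2*(s - 6)*(s^2 - 12*s + 33)/(s^2 - 12*s + 37)^3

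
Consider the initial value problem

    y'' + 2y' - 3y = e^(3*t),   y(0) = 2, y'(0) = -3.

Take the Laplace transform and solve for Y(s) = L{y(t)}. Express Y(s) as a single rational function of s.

Take the Laplace transform of both sides.
Using L{y''} = s^2 Y - s·y(0) - y'(0) and L{y'} = sY - y(0), with y(0) = 2, y'(0) = -3, the left side becomes (s^2 + 2*s - 3)Y - (2*s + 1).
The right side is L{e^(3*t)} = 1/(s - 3).
So (s^2 + 2*s - 3)Y = 1/(s - 3) + (2*s + 1).
Solve for Y(s) and write it as one ratio of polynomials.

Y(s) = (2*s^2 - 5*s - 2)/(s^3 - s^2 - 9*s + 9)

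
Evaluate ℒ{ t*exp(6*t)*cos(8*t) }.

L{cos(8t)} = s/(s^2 + 64).
Multiplying by e^(6t) shifts s → s - 6, so L{exp(6*t)*cos(8*t)} = (s - 6)/((s - 6)^2 + 64).
Then apply L{t·g(t)} = -d/ds[H(s)] with H(s) = (s - 6)/((s - 6)^2 + 64):
differentiating 1 time and applying the sign gives (s - 14)*(s + 2)/(s^2 - 12*s + 100)^2.

(s - 14)*(s + 2)/(s^2 - 12*s + 100)^2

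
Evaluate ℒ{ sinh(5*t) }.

L{sinh(5t)} = 5/(s^2 - 25).

5/(s^2 - 25)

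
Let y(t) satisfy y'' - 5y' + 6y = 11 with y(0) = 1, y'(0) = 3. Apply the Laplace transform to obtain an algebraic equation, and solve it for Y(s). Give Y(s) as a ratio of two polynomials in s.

Transform both sides with L{·}.
The derivative rules (L{y''} = s^2 Y - s·y(0) - y'(0) and L{y'} = sY - y(0), with y(0) = 1, y'(0) = 3) turn the left side into (s^2 - 5*s + 6)Y - (s - 2).
The right side is L{11} = 11/s.
So (s^2 - 5*s + 6)Y = 11/s + (s - 2).
Solve for Y(s) and write it as one ratio of polynomials.

Y(s) = (s^2 - 2*s + 11)/(s^3 - 5*s^2 + 6*s)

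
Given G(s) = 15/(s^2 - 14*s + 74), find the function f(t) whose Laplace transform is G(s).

f(t) = 3*exp(7*t)*sin(5*t)

Rewrite the denominator: s^2 - 14*s + 74 = (s - 7)^2 + 25.
The form in (s - 7) signals a first-shifting-theorem factor e^(7t).
Since L{sin(5t)} = 5/(s^2 + 25), the inverse is e^(7*t)*sin(5*t), scaled by 3.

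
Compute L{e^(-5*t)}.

L{e^(-5t)} = 1/(s + 5).

1/(s + 5)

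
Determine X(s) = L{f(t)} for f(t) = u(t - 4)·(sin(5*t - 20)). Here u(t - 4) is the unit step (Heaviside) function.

By the second shifting theorem, L{u(t - c)·g(t - c)} = e^(-cs)·G(s) with c = 4 and G(s) = L{g(t)}.
L{sin(5t)} = 5/(s^2 + 25).

X(s) = 5*exp(-4*s)/(s^2 + 25)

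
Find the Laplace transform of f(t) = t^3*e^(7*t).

6/(s - 7)^4

L{t^3} = 3!/s^4 = 6/s^4.
By the first shifting theorem, multiplying by e^(7t) replaces s with s - 7.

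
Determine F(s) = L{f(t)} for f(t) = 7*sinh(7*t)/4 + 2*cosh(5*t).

The transform is linear, so treat each term independently.
(2)·[L{cosh(5t)} = s/(s^2 - 25)]; (7/4)·[L{sinh(7t)} = 7/(s^2 - 49)].

F(s) = 2*s/(s^2 - 25) + 49/(4*(s^2 - 49))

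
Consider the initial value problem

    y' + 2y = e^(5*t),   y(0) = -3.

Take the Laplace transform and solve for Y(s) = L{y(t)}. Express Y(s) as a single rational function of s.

Y(s) = (-3*s + 16)/(s^2 - 3*s - 10)

Transform both sides with L{·}.
With L{y'} = sY - y(0) = sY - (-3): the LHS transforms to (s + 2)Y - (-3).
The right side is L{e^(5*t)} = 1/(s - 5).
So (s + 2)Y = 1/(s - 5) + (-3).
Isolate Y and clear denominators.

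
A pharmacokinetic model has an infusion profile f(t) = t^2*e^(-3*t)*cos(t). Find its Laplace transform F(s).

L{cos(t)} = s/(s^2 + 1).
Multiplying by e^(-3t) shifts s → s + 3, so L{e^(-3*t)*cos(t)} = (s + 3)/((s + 3)^2 + 1).
Then apply L{t^2·g(t)} = (-1)^2 d^2/ds^2[G(s)] with G(s) = (s + 3)/((s + 3)^2 + 1):
differentiating 2 times and applying the sign gives 2*(s + 3)*(s^2 + 6*s + 6)/(s^2 + 6*s + 10)^3.

F(s) = 2*(s + 3)*(s^2 + 6*s + 6)/(s^2 + 6*s + 10)^3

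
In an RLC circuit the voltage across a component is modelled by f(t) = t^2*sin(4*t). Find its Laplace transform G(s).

L{sin(4t)} = 4/(s^2 + 16).
Then apply L{t^2·g(t)} = (-1)^2 d^2/ds^2[H(s)] with H(s) = 4/(s^2 + 16):
differentiating 2 times and applying the sign gives 8*(3*s^2 - 16)/(s^2 + 16)^3.

G(s) = 8*(3*s^2 - 16)/(s^2 + 16)^3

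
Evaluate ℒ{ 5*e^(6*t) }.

5/(s - 6)

L{5} = 5/s.
By the first shifting theorem, multiplying by e^(6t) replaces s with s - 6.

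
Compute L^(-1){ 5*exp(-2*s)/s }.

The factor e^(-2s) signals a time shift by c = 2 (second shifting theorem).
L{5} = 5/s, so L^-1{5/s} = 5.
Hence the inverse is u(t - 2) times that function evaluated at t - 2.

Heaviside(t - 2)*(5)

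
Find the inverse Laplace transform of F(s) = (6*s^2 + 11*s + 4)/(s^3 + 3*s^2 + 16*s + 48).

-sin(4*t) + 5*cos(4*t) + exp(-3*t)

Factor the denominator: s^3 + 3*s^2 + 16*s + 48 = (s + 3)*(s^2 + 16).
Partial fraction decomposition gives [1/(s + 3)] + [5*s/(s^2 + 16)] + [-4/(s^2 + 16)].
Invert each term: 1/(s + 3) ↔ e^(-3t); 5·s/(s^2 + 16) ↔ 5cos(4t); -1·4/(s^2 + 16) ↔ -sin(4t).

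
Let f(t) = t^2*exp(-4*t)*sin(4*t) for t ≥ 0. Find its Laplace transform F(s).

F(s) = 8*(3*s^2 + 24*s + 32)/(s^2 + 8*s + 32)^3

L{sin(4t)} = 4/(s^2 + 16).
Multiplying by e^(-4t) shifts s → s + 4, so L{exp(-4*t)*sin(4*t)} = 4/((s + 4)^2 + 16).
Then apply L{t^2·g(t)} = (-1)^2 d^2/ds^2[G(s)] with G(s) = 4/((s + 4)^2 + 16):
differentiating 2 times and applying the sign gives 8*(3*s^2 + 24*s + 32)/(s^2 + 8*s + 32)^3.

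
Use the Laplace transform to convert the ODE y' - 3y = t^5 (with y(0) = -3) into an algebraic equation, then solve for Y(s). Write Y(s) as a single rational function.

Laplace-transform each side.
The derivative rules (L{y'} = sY - y(0) = sY - (-3)) turn the left side into (s - 3)Y - (-3).
The right side is L{t^5} = 120/s^6.
So (s - 3)Y = 120/s^6 + (-3).
Solve for Y(s) and write it as one ratio of polynomials.

Y(s) = (-3*s^6 + 120)/(s^7 - 3*s^6)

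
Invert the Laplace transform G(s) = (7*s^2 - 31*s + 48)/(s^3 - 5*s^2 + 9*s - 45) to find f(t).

f(t) = 2*exp(5*t) - 2*sin(3*t) + 5*cos(3*t)

Factor the denominator: s^3 - 5*s^2 + 9*s - 45 = (s - 5)*(s^2 + 9).
Partial fraction decomposition gives [2/(s - 5)] + [5*s/(s^2 + 9)] + [-6/(s^2 + 9)].
Invert each term: 2/(s - 5) ↔ 2e^(5t); 5·s/(s^2 + 9) ↔ 5cos(3t); -2·3/(s^2 + 9) ↔ -2sin(3t).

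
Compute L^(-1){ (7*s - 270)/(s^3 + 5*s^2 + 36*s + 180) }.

-3*sin(6*t) + 5*cos(6*t) - 5*exp(-5*t)

Factor the denominator: s^3 + 5*s^2 + 36*s + 180 = (s + 5)*(s^2 + 36).
Partial fraction decomposition gives [-5/(s + 5)] + [5*s/(s^2 + 36)] + [-18/(s^2 + 36)].
Invert each term: -5/(s + 5) ↔ -5e^(-5t); 5·s/(s^2 + 36) ↔ 5cos(6t); -3·6/(s^2 + 36) ↔ -3sin(6t).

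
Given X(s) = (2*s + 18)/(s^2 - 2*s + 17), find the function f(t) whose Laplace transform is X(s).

f(t) = 5*exp(t)*sin(4*t) + 2*exp(t)*cos(4*t)

Complete the square in the denominator: s^2 - 2*s + 17 = (s - 1)^2 + 4^2.
Split the numerator to match: 2*s + 18 = 2·(s - 1) + 5·4.
Invert each term: 2·(s - 1)/((s - 1)^2 + 16) ↔ 2e^(t)cos(4t); 5·4/((s - 1)^2 + 16) ↔ 5e^(t)sin(4t).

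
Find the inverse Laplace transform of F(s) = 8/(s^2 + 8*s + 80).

exp(-4*t)*sin(8*t)

Rewrite the denominator: s^2 + 8*s + 80 = (s + 4)^2 + 64.
The form in (s + 4) signals a first-shifting-theorem factor e^(-4t).
Since L{sin(8t)} = 8/(s^2 + 64), the inverse is exp(-4*t)*sin(8*t).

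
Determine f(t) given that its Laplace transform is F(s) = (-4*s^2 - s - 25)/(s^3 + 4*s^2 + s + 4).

Factor the denominator: s^3 + 4*s^2 + s + 4 = (s + 4)*(s^2 + 1).
Partial fraction decomposition gives [-5/(s + 4)] + [s/(s^2 + 1)] + [-5/(s^2 + 1)].
Invert each term: -5/(s + 4) ↔ -5e^(-4t); 1·s/(s^2 + 1) ↔ cos(t); -5·1/(s^2 + 1) ↔ -5sin(t).

f(t) = -5*sin(t) + cos(t) - 5*exp(-4*t)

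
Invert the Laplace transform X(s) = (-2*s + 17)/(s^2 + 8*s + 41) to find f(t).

f(t) = 5*exp(-4*t)*sin(5*t) - 2*exp(-4*t)*cos(5*t)

Complete the square in the denominator: s^2 + 8*s + 41 = (s + 4)^2 + 5^2.
Split the numerator to match: -2*s + 17 = -2·(s + 4) + 5·5.
Invert each term: -2·(s + 4)/((s + 4)^2 + 25) ↔ -2e^(-4t)cos(5t); 5·5/((s + 4)^2 + 25) ↔ 5e^(-4t)sin(5t).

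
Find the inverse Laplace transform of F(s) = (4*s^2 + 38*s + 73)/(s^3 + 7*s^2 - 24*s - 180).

Factor the denominator: s^3 + 7*s^2 - 24*s - 180 = (s - 5)*(s + 6)^2.
Partial fraction decomposition gives [1/(s + 6)] + [(s + 6)^(-2)] + [3/(s - 5)].
Invert each term: 1/(s + 6) ↔ e^(-6t); 1/(s + 6)^2 ↔ t·e^(-6t); 3/(s - 5) ↔ 3e^(5t).

t*exp(-6*t) + 3*exp(5*t) + exp(-6*t)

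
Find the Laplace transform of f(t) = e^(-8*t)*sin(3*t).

L{sin(3t)} = 3/(s^2 + 9).
By the first shifting theorem, multiplying by e^(-8t) replaces s with s + 8.

3/((s + 8)^2 + 9)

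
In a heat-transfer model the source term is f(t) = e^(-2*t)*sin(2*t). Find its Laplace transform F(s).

F(s) = 2/((s + 2)^2 + 4)

L{sin(2t)} = 2/(s^2 + 4).
By the first shifting theorem, multiplying by e^(-2t) replaces s with s + 2.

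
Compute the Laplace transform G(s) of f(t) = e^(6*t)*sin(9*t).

L{sin(9t)} = 9/(s^2 + 81).
By the first shifting theorem, multiplying by e^(6t) replaces s with s - 6.

G(s) = 9/((s - 6)^2 + 81)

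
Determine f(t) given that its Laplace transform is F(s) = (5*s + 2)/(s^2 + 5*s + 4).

f(t) = -exp(-t) + 6*exp(-4*t)

Factor the denominator: s^2 + 5*s + 4 = (s + 1)*(s + 4).
Partial fraction decomposition gives [6/(s + 4)] + [-1/(s + 1)].
Invert each term: 6/(s + 4) ↔ 6e^(-4t); -1/(s + 1) ↔ -e^(-t).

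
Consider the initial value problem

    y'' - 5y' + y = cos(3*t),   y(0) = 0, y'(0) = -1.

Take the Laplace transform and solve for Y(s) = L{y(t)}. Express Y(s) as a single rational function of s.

Y(s) = (-s^2 + s - 9)/(s^4 - 5*s^3 + 10*s^2 - 45*s + 9)

Take the Laplace transform of both sides.
With L{y''} = s^2 Y - s·y(0) - y'(0) and L{y'} = sY - y(0), with y(0) = 0, y'(0) = -1: the LHS transforms to (s^2 - 5*s + 1)Y - (-1).
The right side is L{cos(3*t)} = s/(s^2 + 9).
So (s^2 - 5*s + 1)Y = s/(s^2 + 9) + (-1).
Isolate Y and clear denominators.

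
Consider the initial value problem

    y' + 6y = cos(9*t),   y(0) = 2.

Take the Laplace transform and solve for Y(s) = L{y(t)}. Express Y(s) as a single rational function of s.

Y(s) = (2*s^2 + s + 162)/(s^3 + 6*s^2 + 81*s + 486)

Laplace-transform each side.
Using L{y'} = sY - y(0) = sY - 2, the left side becomes (s + 6)Y - (2).
The right side is L{cos(9*t)} = s/(s^2 + 81).
So (s + 6)Y = s/(s^2 + 81) + (2).
Isolate Y and clear denominators.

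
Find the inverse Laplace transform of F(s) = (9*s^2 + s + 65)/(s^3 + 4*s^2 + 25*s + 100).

Factor the denominator: s^3 + 4*s^2 + 25*s + 100 = (s + 4)*(s^2 + 25).
Partial fraction decomposition gives [5/(s + 4)] + [4*s/(s^2 + 25)] + [-15/(s^2 + 25)].
Invert each term: 5/(s + 4) ↔ 5e^(-4t); 4·s/(s^2 + 25) ↔ 4cos(5t); -3·5/(s^2 + 25) ↔ -3sin(5t).

-3*sin(5*t) + 4*cos(5*t) + 5*exp(-4*t)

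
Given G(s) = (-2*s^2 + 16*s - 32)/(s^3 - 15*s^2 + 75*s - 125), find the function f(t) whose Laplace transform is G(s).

Factor the denominator: s^3 - 15*s^2 + 75*s - 125 = (s - 5)^3.
Partial fraction decomposition gives [-2/(s - 5)] + [-4/(s - 5)^2] + [-2/(s - 5)^3].
Invert each term: -2/(s - 5) ↔ -2e^(5t); -4/(s - 5)^2 ↔ -4t·e^(5t); -2/(s - 5)^3 ↔ (-1)t^2·e^(5t).

f(t) = -t^2*exp(5*t) - 4*t*exp(5*t) - 2*exp(5*t)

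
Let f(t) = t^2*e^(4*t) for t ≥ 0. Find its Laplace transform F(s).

L{e^(4t)} = 1/(s - 4).
Then apply L{t^2·g(t)} = (-1)^2 d^2/ds^2[G(s)] with G(s) = 1/(s - 4):
differentiating 2 times and applying the sign gives 2/(s - 4)^3.

F(s) = 2/(s - 4)^3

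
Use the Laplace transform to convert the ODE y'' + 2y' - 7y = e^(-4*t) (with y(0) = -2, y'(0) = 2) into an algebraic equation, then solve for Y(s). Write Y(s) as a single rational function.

Laplace-transform each side.
With L{y''} = s^2 Y - s·y(0) - y'(0) and L{y'} = sY - y(0), with y(0) = -2, y'(0) = 2: the LHS transforms to (s^2 + 2*s - 7)Y - (-2*s - 2).
The right side is L{e^(-4*t)} = 1/(s + 4).
So (s^2 + 2*s - 7)Y = 1/(s + 4) + (-2*s - 2).
Isolate Y and clear denominators.

Y(s) = (-2*s^2 - 10*s - 7)/(s^3 + 6*s^2 + s - 28)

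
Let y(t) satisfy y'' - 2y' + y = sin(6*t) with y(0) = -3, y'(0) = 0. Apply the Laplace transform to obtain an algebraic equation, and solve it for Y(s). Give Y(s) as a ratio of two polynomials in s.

Apply the Laplace transform to the equation.
The derivative rules (L{y''} = s^2 Y - s·y(0) - y'(0) and L{y'} = sY - y(0), with y(0) = -3, y'(0) = 0) turn the left side into (s^2 - 2*s + 1)Y - (-3*s + 6).
The right side is L{sin(6*t)} = 6/(s^2 + 36).
So (s^2 - 2*s + 1)Y = 6/(s^2 + 36) + (-3*s + 6).
Isolate Y and clear denominators.

Y(s) = (-3*s^3 + 6*s^2 - 108*s + 222)/(s^4 - 2*s^3 + 37*s^2 - 72*s + 36)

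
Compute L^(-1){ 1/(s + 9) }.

Since L{e^(-9t)} = 1/(s + 9), the inverse is e^(-9*t).

exp(-9*t)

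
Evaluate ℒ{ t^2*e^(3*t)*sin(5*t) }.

10*(3*s^2 - 18*s + 2)/(s^2 - 6*s + 34)^3

L{sin(5t)} = 5/(s^2 + 25).
Multiplying by e^(3t) shifts s → s - 3, so L{e^(3*t)*sin(5*t)} = 5/((s - 3)^2 + 25).
Then apply L{t^2·g(t)} = (-1)^2 d^2/ds^2[G(s)] with G(s) = 5/((s - 3)^2 + 25):
differentiating 2 times and applying the sign gives 10*(3*s^2 - 18*s + 2)/(s^2 - 6*s + 34)^3.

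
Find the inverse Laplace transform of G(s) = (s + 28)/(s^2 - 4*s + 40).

Complete the square in the denominator: s^2 - 4*s + 40 = (s - 2)^2 + 6^2.
Split the numerator to match: s + 28 = 1·(s - 2) + 5·6.
Invert each term: 1·(s - 2)/((s - 2)^2 + 36) ↔ e^(2t)cos(6t); 5·6/((s - 2)^2 + 36) ↔ 5e^(2t)sin(6t).

5*exp(2*t)*sin(6*t) + exp(2*t)*cos(6*t)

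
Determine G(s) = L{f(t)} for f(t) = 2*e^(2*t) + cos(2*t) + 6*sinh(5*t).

G(s) = s/(s^2 + 4) + 30/(s^2 - 25) + 2/(s - 2)

By linearity of the Laplace transform, transform each term separately.
(6)·[L{sinh(5t)} = 5/(s^2 - 25)]; L{cos(2t)} = s/(s^2 + 4); (2)·[L{e^(2t)} = 1/(s - 2)].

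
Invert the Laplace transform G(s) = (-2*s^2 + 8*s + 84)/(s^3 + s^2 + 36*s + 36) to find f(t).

Factor the denominator: s^3 + s^2 + 36*s + 36 = (s + 1)*(s^2 + 36).
Partial fraction decomposition gives [2/(s + 1)] + [-4*s/(s^2 + 36)] + [12/(s^2 + 36)].
Invert each term: 2/(s + 1) ↔ 2e^(-t); -4·s/(s^2 + 36) ↔ -4cos(6t); 2·6/(s^2 + 36) ↔ 2sin(6t).

f(t) = 2*sin(6*t) - 4*cos(6*t) + 2*exp(-t)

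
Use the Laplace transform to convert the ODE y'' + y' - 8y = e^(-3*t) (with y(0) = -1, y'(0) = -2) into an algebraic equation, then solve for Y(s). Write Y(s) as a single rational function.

Take the Laplace transform of both sides.
The derivative rules (L{y''} = s^2 Y - s·y(0) - y'(0) and L{y'} = sY - y(0), with y(0) = -1, y'(0) = -2) turn the left side into (s^2 + s - 8)Y - (-s - 3).
The right side is L{e^(-3*t)} = 1/(s + 3).
So (s^2 + s - 8)Y = 1/(s + 3) + (-s - 3).
Isolate Y and clear denominators.

Y(s) = (-s^2 - 6*s - 8)/(s^3 + 4*s^2 - 5*s - 24)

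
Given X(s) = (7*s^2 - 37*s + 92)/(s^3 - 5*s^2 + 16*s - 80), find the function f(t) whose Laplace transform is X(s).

Factor the denominator: s^3 - 5*s^2 + 16*s - 80 = (s - 5)*(s^2 + 16).
Partial fraction decomposition gives [2/(s - 5)] + [5*s/(s^2 + 16)] + [-12/(s^2 + 16)].
Invert each term: 2/(s - 5) ↔ 2e^(5t); 5·s/(s^2 + 16) ↔ 5cos(4t); -3·4/(s^2 + 16) ↔ -3sin(4t).

f(t) = 2*exp(5*t) - 3*sin(4*t) + 5*cos(4*t)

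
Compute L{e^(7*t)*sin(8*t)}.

8/((s - 7)^2 + 64)

L{sin(8t)} = 8/(s^2 + 64).
By the first shifting theorem, multiplying by e^(7t) replaces s with s - 7.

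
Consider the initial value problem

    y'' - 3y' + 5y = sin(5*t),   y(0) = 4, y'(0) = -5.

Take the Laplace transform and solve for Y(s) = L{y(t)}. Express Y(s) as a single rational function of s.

Laplace-transform each side.
The derivative rules (L{y''} = s^2 Y - s·y(0) - y'(0) and L{y'} = sY - y(0), with y(0) = 4, y'(0) = -5) turn the left side into (s^2 - 3*s + 5)Y - (4*s - 17).
The right side is L{sin(5*t)} = 5/(s^2 + 25).
So (s^2 - 3*s + 5)Y = 5/(s^2 + 25) + (4*s - 17).
Divide through and combine into a single rational function.

Y(s) = (4*s^3 - 17*s^2 + 100*s - 420)/(s^4 - 3*s^3 + 30*s^2 - 75*s + 125)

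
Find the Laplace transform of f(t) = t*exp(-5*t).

L{e^(-5t)} = 1/(s + 5).
Then apply L{t·g(t)} = -d/ds[G(s)] with G(s) = 1/(s + 5):
differentiating 1 time and applying the sign gives (s + 5)^(-2).

(s + 5)^(-2)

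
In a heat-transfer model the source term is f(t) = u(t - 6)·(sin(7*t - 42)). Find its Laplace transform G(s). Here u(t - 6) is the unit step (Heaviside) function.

G(s) = 7*exp(-6*s)/(s^2 + 49)

By the second shifting theorem, L{u(t - c)·g(t - c)} = e^(-cs)·H(s) with c = 6 and H(s) = L{g(t)}.
L{sin(7t)} = 7/(s^2 + 49).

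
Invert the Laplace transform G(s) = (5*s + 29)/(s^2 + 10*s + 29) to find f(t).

f(t) = 2*exp(-5*t)*sin(2*t) + 5*exp(-5*t)*cos(2*t)

Complete the square in the denominator: s^2 + 10*s + 29 = (s + 5)^2 + 2^2.
Split the numerator to match: 5*s + 29 = 5·(s + 5) + 2·2.
Invert each term: 5·(s + 5)/((s + 5)^2 + 4) ↔ 5e^(-5t)cos(2t); 2·2/((s + 5)^2 + 4) ↔ 2e^(-5t)sin(2t).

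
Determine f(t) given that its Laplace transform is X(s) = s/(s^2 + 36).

Since L{cos(6t)} = s/(s^2 + 36), the inverse is cos(6*t).

f(t) = cos(6*t)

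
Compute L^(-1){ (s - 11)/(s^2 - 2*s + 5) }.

-5*exp(t)*sin(2*t) + exp(t)*cos(2*t)

Complete the square in the denominator: s^2 - 2*s + 5 = (s - 1)^2 + 2^2.
Split the numerator to match: s - 11 = 1·(s - 1) - 5·2.
Invert each term: 1·(s - 1)/((s - 1)^2 + 4) ↔ e^(t)cos(2t); -5·2/((s - 1)^2 + 4) ↔ -5e^(t)sin(2t).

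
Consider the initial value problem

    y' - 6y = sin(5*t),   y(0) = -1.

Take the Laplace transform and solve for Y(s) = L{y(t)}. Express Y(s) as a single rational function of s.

Laplace-transform each side.
The derivative rules (L{y'} = sY - y(0) = sY - (-1)) turn the left side into (s - 6)Y - (-1).
The right side is L{sin(5*t)} = 5/(s^2 + 25).
So (s - 6)Y = 5/(s^2 + 25) + (-1).
Divide through and combine into a single rational function.

Y(s) = (-s^2 - 20)/(s^3 - 6*s^2 + 25*s - 150)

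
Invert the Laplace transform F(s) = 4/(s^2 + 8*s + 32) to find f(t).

Rewrite the denominator: s^2 + 8*s + 32 = (s + 4)^2 + 16.
The form in (s + 4) signals a first-shifting-theorem factor e^(-4t).
Since L{sin(4t)} = 4/(s^2 + 16), the inverse is exp(-4*t)*sin(4*t).

f(t) = exp(-4*t)*sin(4*t)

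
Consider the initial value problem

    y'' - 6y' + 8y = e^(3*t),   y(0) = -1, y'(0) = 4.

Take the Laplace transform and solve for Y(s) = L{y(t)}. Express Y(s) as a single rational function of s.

Y(s) = (-s^2 + 13*s - 29)/(s^3 - 9*s^2 + 26*s - 24)

Take the Laplace transform of both sides.
With L{y''} = s^2 Y - s·y(0) - y'(0) and L{y'} = sY - y(0), with y(0) = -1, y'(0) = 4: the LHS transforms to (s^2 - 6*s + 8)Y - (-s + 10).
The right side is L{e^(3*t)} = 1/(s - 3).
So (s^2 - 6*s + 8)Y = 1/(s - 3) + (-s + 10).
Isolate Y and clear denominators.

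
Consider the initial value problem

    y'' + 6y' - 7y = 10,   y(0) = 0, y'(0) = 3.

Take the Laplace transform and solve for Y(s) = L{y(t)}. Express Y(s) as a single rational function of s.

Y(s) = (3*s + 10)/(s^3 + 6*s^2 - 7*s)

Take the Laplace transform of both sides.
The derivative rules (L{y''} = s^2 Y - s·y(0) - y'(0) and L{y'} = sY - y(0), with y(0) = 0, y'(0) = 3) turn the left side into (s^2 + 6*s - 7)Y - (3).
The right side is L{10} = 10/s.
So (s^2 + 6*s - 7)Y = 10/s + (3).
Isolate Y and clear denominators.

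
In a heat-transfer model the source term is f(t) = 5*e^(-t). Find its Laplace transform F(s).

F(s) = 5/(s + 1)

L{5} = 5/s.
By the first shifting theorem, multiplying by e^(-t) replaces s with s + 1.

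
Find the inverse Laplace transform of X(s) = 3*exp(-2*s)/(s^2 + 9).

Heaviside(t - 2)*(sin(3*t - 6))

The factor e^(-2s) signals a time shift by c = 2 (second shifting theorem).
L{sin(3t)} = 3/(s^2 + 9), so L^-1{3/(s^2 + 9)} = sin(3*t).
Hence the inverse is u(t - 2) times that function evaluated at t - 2.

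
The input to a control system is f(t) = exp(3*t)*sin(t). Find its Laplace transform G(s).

L{sin(t)} = 1/(s^2 + 1).
By the first shifting theorem, multiplying by e^(3t) replaces s with s - 3.

G(s) = 1/((s - 3)^2 + 1)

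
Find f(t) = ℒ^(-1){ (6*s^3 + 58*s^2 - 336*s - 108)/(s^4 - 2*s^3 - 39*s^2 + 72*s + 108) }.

f(t) = 5*exp(6*t) + 4*exp(3*t) + 2*exp(-t) - 5*exp(-6*t)

Factor the denominator: s^4 - 2*s^3 - 39*s^2 + 72*s + 108 = (s - 6)*(s - 3)*(s + 1)*(s + 6).
Partial fraction decomposition gives [2/(s + 1)] + [-5/(s + 6)] + [5/(s - 6)] + [4/(s - 3)].
Invert each term: 2/(s + 1) ↔ 2e^(-t); -5/(s + 6) ↔ -5e^(-6t); 5/(s - 6) ↔ 5e^(6t); 4/(s - 3) ↔ 4e^(3t).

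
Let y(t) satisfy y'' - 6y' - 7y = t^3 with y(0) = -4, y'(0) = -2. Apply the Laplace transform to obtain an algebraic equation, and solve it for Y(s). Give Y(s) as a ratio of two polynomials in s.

Laplace-transform each side.
The derivative rules (L{y''} = s^2 Y - s·y(0) - y'(0) and L{y'} = sY - y(0), with y(0) = -4, y'(0) = -2) turn the left side into (s^2 - 6*s - 7)Y - (-4*s + 22).
The right side is L{t^3} = 6/s^4.
So (s^2 - 6*s - 7)Y = 6/s^4 + (-4*s + 22).
Isolate Y and clear denominators.

Y(s) = (-4*s^5 + 22*s^4 + 6)/(s^6 - 6*s^5 - 7*s^4)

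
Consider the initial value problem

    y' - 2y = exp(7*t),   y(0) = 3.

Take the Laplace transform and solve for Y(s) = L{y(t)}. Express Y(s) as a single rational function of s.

Y(s) = (3*s - 20)/(s^2 - 9*s + 14)

Transform both sides with L{·}.
With L{y'} = sY - y(0) = sY - 3: the LHS transforms to (s - 2)Y - (3).
The right side is L{exp(7*t)} = 1/(s - 7).
So (s - 2)Y = 1/(s - 7) + (3).
Divide through and combine into a single rational function.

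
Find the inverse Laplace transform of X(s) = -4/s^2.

-4*t

Since L{t} = 1!/s^2 = 1/s^2, the inverse is t, scaled by -4.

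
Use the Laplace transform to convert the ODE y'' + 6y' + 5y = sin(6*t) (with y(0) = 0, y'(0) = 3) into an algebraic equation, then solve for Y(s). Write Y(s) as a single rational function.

Transform both sides with L{·}.
With L{y''} = s^2 Y - s·y(0) - y'(0) and L{y'} = sY - y(0), with y(0) = 0, y'(0) = 3: the LHS transforms to (s^2 + 6*s + 5)Y - (3).
The right side is L{sin(6*t)} = 6/(s^2 + 36).
So (s^2 + 6*s + 5)Y = 6/(s^2 + 36) + (3).
Solve for Y(s) and write it as one ratio of polynomials.

Y(s) = (3*s^2 + 114)/(s^4 + 6*s^3 + 41*s^2 + 216*s + 180)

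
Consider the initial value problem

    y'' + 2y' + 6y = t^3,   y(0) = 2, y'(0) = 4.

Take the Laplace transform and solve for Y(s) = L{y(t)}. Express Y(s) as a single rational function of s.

Y(s) = (2*s^5 + 8*s^4 + 6)/(s^6 + 2*s^5 + 6*s^4)

Take the Laplace transform of both sides.
The derivative rules (L{y''} = s^2 Y - s·y(0) - y'(0) and L{y'} = sY - y(0), with y(0) = 2, y'(0) = 4) turn the left side into (s^2 + 2*s + 6)Y - (2*s + 8).
The right side is L{t^3} = 6/s^4.
So (s^2 + 2*s + 6)Y = 6/s^4 + (2*s + 8).
Divide through and combine into a single rational function.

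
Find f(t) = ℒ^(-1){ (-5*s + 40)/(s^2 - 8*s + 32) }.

f(t) = 5*exp(4*t)*sin(4*t) - 5*exp(4*t)*cos(4*t)

Complete the square in the denominator: s^2 - 8*s + 32 = (s - 4)^2 + 4^2.
Split the numerator to match: -5*s + 40 = -5·(s - 4) + 5·4.
Invert each term: -5·(s - 4)/((s - 4)^2 + 16) ↔ -5e^(4t)cos(4t); 5·4/((s - 4)^2 + 16) ↔ 5e^(4t)sin(4t).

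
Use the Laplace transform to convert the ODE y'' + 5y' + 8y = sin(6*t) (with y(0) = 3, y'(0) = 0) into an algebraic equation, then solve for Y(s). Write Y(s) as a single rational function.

Y(s) = (3*s^3 + 15*s^2 + 108*s + 546)/(s^4 + 5*s^3 + 44*s^2 + 180*s + 288)

Apply the Laplace transform to the equation.
The derivative rules (L{y''} = s^2 Y - s·y(0) - y'(0) and L{y'} = sY - y(0), with y(0) = 3, y'(0) = 0) turn the left side into (s^2 + 5*s + 8)Y - (3*s + 15).
The right side is L{sin(6*t)} = 6/(s^2 + 36).
So (s^2 + 5*s + 8)Y = 6/(s^2 + 36) + (3*s + 15).
Isolate Y and clear denominators.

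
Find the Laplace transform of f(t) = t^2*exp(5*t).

2/(s - 5)^3

L{e^(5t)} = 1/(s - 5).
Then apply L{t^2·g(t)} = (-1)^2 d^2/ds^2[H(s)] with H(s) = 1/(s - 5):
differentiating 2 times and applying the sign gives 2/(s - 5)^3.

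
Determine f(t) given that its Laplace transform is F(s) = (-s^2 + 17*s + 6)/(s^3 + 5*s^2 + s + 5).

Factor the denominator: s^3 + 5*s^2 + s + 5 = (s + 5)*(s^2 + 1).
Partial fraction decomposition gives [-4/(s + 5)] + [3*s/(s^2 + 1)] + [2/(s^2 + 1)].
Invert each term: -4/(s + 5) ↔ -4e^(-5t); 3·s/(s^2 + 1) ↔ 3cos(t); 2·1/(s^2 + 1) ↔ 2sin(t).

f(t) = 2*sin(t) + 3*cos(t) - 4*exp(-5*t)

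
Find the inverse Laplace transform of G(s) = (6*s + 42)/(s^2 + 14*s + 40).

6*exp(-7*t)*cosh(3*t)

Rewrite the denominator: s^2 + 14*s + 40 = (s + 7)^2 - 9.
The form in (s + 7) signals a first-shifting-theorem factor e^(-7t).
Since L{cosh(3t)} = s/(s^2 - 9), the inverse is e^(-7*t)*cosh(3*t), scaled by 6.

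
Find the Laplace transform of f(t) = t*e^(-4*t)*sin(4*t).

L{sin(4t)} = 4/(s^2 + 16).
Multiplying by e^(-4t) shifts s → s + 4, so L{e^(-4*t)*sin(4*t)} = 4/((s + 4)^2 + 16).
Then apply L{t·g(t)} = -d/ds[G(s)] with G(s) = 4/((s + 4)^2 + 16):
differentiating 1 time and applying the sign gives 8*(s + 4)/(s^2 + 8*s + 32)^2.

8*(s + 4)/(s^2 + 8*s + 32)^2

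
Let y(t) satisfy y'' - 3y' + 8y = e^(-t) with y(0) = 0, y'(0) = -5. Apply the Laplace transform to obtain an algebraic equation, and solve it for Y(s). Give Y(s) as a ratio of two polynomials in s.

Take the Laplace transform of both sides.
The derivative rules (L{y''} = s^2 Y - s·y(0) - y'(0) and L{y'} = sY - y(0), with y(0) = 0, y'(0) = -5) turn the left side into (s^2 - 3*s + 8)Y - (-5).
The right side is L{e^(-t)} = 1/(s + 1).
So (s^2 - 3*s + 8)Y = 1/(s + 1) + (-5).
Solve for Y(s) and write it as one ratio of polynomials.

Y(s) = (-5*s - 4)/(s^3 - 2*s^2 + 5*s + 8)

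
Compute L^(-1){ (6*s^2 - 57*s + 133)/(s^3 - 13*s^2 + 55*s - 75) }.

-t*exp(5*t) + 2*exp(5*t) + 4*exp(3*t)

Factor the denominator: s^3 - 13*s^2 + 55*s - 75 = (s - 5)^2*(s - 3).
Partial fraction decomposition gives [2/(s - 5)] + [-1/(s - 5)^2] + [4/(s - 3)].
Invert each term: 2/(s - 5) ↔ 2e^(5t); -1/(s - 5)^2 ↔ -t·e^(5t); 4/(s - 3) ↔ 4e^(3t).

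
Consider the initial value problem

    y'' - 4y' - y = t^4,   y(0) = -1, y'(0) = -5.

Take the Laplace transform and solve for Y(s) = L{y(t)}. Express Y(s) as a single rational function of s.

Take the Laplace transform of both sides.
Using L{y''} = s^2 Y - s·y(0) - y'(0) and L{y'} = sY - y(0), with y(0) = -1, y'(0) = -5, the left side becomes (s^2 - 4*s - 1)Y - (-s - 1).
The right side is L{t^4} = 24/s^5.
So (s^2 - 4*s - 1)Y = 24/s^5 + (-s - 1).
Isolate Y and clear denominators.

Y(s) = (-s^6 - s^5 + 24)/(s^7 - 4*s^6 - s^5)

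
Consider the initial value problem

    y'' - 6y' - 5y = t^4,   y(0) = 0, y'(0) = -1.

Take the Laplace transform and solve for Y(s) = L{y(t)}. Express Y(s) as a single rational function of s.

Y(s) = (-s^5 + 24)/(s^7 - 6*s^6 - 5*s^5)

Laplace-transform each side.
Using L{y''} = s^2 Y - s·y(0) - y'(0) and L{y'} = sY - y(0), with y(0) = 0, y'(0) = -1, the left side becomes (s^2 - 6*s - 5)Y - (-1).
The right side is L{t^4} = 24/s^5.
So (s^2 - 6*s - 5)Y = 24/s^5 + (-1).
Divide through and combine into a single rational function.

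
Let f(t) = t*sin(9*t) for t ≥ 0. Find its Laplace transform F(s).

F(s) = 18*s/(s^2 + 81)^2

L{sin(9t)} = 9/(s^2 + 81).
Then apply L{t·g(t)} = -d/ds[G(s)] with G(s) = 9/(s^2 + 81):
differentiating 1 time and applying the sign gives 18*s/(s^2 + 81)^2.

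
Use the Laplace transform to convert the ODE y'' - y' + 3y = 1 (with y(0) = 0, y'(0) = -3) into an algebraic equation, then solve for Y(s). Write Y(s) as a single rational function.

Laplace-transform each side.
The derivative rules (L{y''} = s^2 Y - s·y(0) - y'(0) and L{y'} = sY - y(0), with y(0) = 0, y'(0) = -3) turn the left side into (s^2 - s + 3)Y - (-3).
The right side is L{1} = 1/s.
So (s^2 - s + 3)Y = 1/s + (-3).
Divide through and combine into a single rational function.

Y(s) = (-3*s + 1)/(s^3 - s^2 + 3*s)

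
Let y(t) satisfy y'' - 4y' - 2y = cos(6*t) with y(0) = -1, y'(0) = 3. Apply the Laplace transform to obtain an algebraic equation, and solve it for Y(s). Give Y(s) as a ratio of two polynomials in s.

Laplace-transform each side.
With L{y''} = s^2 Y - s·y(0) - y'(0) and L{y'} = sY - y(0), with y(0) = -1, y'(0) = 3: the LHS transforms to (s^2 - 4*s - 2)Y - (-s + 7).
The right side is L{cos(6*t)} = s/(s^2 + 36).
So (s^2 - 4*s - 2)Y = s/(s^2 + 36) + (-s + 7).
Divide through and combine into a single rational function.

Y(s) = (-s^3 + 7*s^2 - 35*s + 252)/(s^4 - 4*s^3 + 34*s^2 - 144*s - 72)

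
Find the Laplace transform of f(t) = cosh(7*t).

L{cosh(7t)} = s/(s^2 - 49).

s/(s^2 - 49)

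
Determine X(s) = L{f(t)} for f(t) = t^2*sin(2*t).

X(s) = 4*(3*s^2 - 4)/(s^2 + 4)^3

L{sin(2t)} = 2/(s^2 + 4).
Then apply L{t^2·g(t)} = (-1)^2 d^2/ds^2[G(s)] with G(s) = 2/(s^2 + 4):
differentiating 2 times and applying the sign gives 4*(3*s^2 - 4)/(s^2 + 4)^3.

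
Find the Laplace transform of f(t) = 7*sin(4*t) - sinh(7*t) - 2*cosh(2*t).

By linearity of the Laplace transform, transform each term separately.
(-2)·[L{cosh(2t)} = s/(s^2 - 4)]; (7)·[L{sin(4t)} = 4/(s^2 + 16)]; (-1)·[L{sinh(7t)} = 7/(s^2 - 49)].

-2*s/(s^2 - 4) + 28/(s^2 + 16) - 7/(s^2 - 49)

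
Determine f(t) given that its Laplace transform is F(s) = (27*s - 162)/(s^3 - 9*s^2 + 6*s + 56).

Factor the denominator: s^3 - 9*s^2 + 6*s + 56 = (s - 7)*(s - 4)*(s + 2).
Partial fraction decomposition gives [3/(s - 4)] + [1/(s - 7)] + [-4/(s + 2)].
Invert each term: 3/(s - 4) ↔ 3e^(4t); 1/(s - 7) ↔ e^(7t); -4/(s + 2) ↔ -4e^(-2t).

f(t) = exp(7*t) + 3*exp(4*t) - 4*exp(-2*t)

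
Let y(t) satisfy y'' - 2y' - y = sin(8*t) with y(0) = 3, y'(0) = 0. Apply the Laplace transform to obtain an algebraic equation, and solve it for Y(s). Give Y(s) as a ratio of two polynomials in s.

Transform both sides with L{·}.
With L{y''} = s^2 Y - s·y(0) - y'(0) and L{y'} = sY - y(0), with y(0) = 3, y'(0) = 0: the LHS transforms to (s^2 - 2*s - 1)Y - (3*s - 6).
The right side is L{sin(8*t)} = 8/(s^2 + 64).
So (s^2 - 2*s - 1)Y = 8/(s^2 + 64) + (3*s - 6).
Solve for Y(s) and write it as one ratio of polynomials.

Y(s) = (3*s^3 - 6*s^2 + 192*s - 376)/(s^4 - 2*s^3 + 63*s^2 - 128*s - 64)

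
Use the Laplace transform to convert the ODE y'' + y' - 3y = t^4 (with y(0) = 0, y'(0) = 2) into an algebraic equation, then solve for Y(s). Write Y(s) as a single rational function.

Laplace-transform each side.
With L{y''} = s^2 Y - s·y(0) - y'(0) and L{y'} = sY - y(0), with y(0) = 0, y'(0) = 2: the LHS transforms to (s^2 + s - 3)Y - (2).
The right side is L{t^4} = 24/s^5.
So (s^2 + s - 3)Y = 24/s^5 + (2).
Isolate Y and clear denominators.

Y(s) = (2*s^5 + 24)/(s^7 + s^6 - 3*s^5)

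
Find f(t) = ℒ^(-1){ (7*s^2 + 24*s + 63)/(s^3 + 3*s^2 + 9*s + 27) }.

f(t) = 4*sin(3*t) + 4*cos(3*t) + 3*exp(-3*t)

Factor the denominator: s^3 + 3*s^2 + 9*s + 27 = (s + 3)*(s^2 + 9).
Partial fraction decomposition gives [3/(s + 3)] + [4*s/(s^2 + 9)] + [12/(s^2 + 9)].
Invert each term: 3/(s + 3) ↔ 3e^(-3t); 4·s/(s^2 + 9) ↔ 4cos(3t); 4·3/(s^2 + 9) ↔ 4sin(3t).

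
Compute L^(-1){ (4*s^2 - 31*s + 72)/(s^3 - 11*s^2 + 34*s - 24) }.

Factor the denominator: s^3 - 11*s^2 + 34*s - 24 = (s - 6)*(s - 4)*(s - 1).
Partial fraction decomposition gives [3/(s - 6)] + [3/(s - 1)] + [-2/(s - 4)].
Invert each term: 3/(s - 6) ↔ 3e^(6t); 3/(s - 1) ↔ 3e^(t); -2/(s - 4) ↔ -2e^(4t).

3*exp(6*t) - 2*exp(4*t) + 3*exp(t)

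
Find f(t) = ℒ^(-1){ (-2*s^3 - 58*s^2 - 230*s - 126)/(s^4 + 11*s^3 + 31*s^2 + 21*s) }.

Factor the denominator: s^4 + 11*s^3 + 31*s^2 + 21*s = s*(s + 1)*(s + 3)*(s + 7).
Partial fraction decomposition gives [-4/(s + 1)] + [4/(s + 3)] + [-6/s] + [4/(s + 7)].
Invert each term: -4/(s + 1) ↔ -4e^(-t); 4/(s + 3) ↔ 4e^(-3t); -6/(s - 0) ↔ -6e^(0t); 4/(s + 7) ↔ 4e^(-7t).

f(t) = -6 - 4*exp(-t) + 4*exp(-3*t) + 4*exp(-7*t)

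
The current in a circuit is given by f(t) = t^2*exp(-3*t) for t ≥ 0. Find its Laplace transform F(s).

L{e^(-3t)} = 1/(s + 3).
Then apply L{t^2·g(t)} = (-1)^2 d^2/ds^2[G(s)] with G(s) = 1/(s + 3):
differentiating 2 times and applying the sign gives 2/(s + 3)^3.

F(s) = 2/(s + 3)^3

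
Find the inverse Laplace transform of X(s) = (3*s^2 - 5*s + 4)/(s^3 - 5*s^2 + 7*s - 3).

-t*exp(t) + 4*exp(3*t) - exp(t)

Factor the denominator: s^3 - 5*s^2 + 7*s - 3 = (s - 3)*(s - 1)^2.
Partial fraction decomposition gives [-1/(s - 1)] + [-1/(s - 1)^2] + [4/(s - 3)].
Invert each term: -1/(s - 1) ↔ -e^(t); -1/(s - 1)^2 ↔ -t·e^(t); 4/(s - 3) ↔ 4e^(3t).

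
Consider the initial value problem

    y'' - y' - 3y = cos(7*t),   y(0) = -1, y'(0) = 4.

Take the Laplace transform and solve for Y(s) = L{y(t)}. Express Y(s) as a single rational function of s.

Transform both sides with L{·}.
The derivative rules (L{y''} = s^2 Y - s·y(0) - y'(0) and L{y'} = sY - y(0), with y(0) = -1, y'(0) = 4) turn the left side into (s^2 - s - 3)Y - (-s + 5).
The right side is L{cos(7*t)} = s/(s^2 + 49).
So (s^2 - s - 3)Y = s/(s^2 + 49) + (-s + 5).
Isolate Y and clear denominators.

Y(s) = (-s^3 + 5*s^2 - 48*s + 245)/(s^4 - s^3 + 46*s^2 - 49*s - 147)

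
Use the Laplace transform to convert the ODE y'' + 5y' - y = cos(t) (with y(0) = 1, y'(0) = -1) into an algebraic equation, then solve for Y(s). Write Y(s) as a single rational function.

Transform both sides with L{·}.
With L{y''} = s^2 Y - s·y(0) - y'(0) and L{y'} = sY - y(0), with y(0) = 1, y'(0) = -1: the LHS transforms to (s^2 + 5*s - 1)Y - (s + 4).
The right side is L{cos(t)} = s/(s^2 + 1).
So (s^2 + 5*s - 1)Y = s/(s^2 + 1) + (s + 4).
Solve for Y(s) and write it as one ratio of polynomials.

Y(s) = (s^3 + 4*s^2 + 2*s + 4)/(s^4 + 5*s^3 + 5*s - 1)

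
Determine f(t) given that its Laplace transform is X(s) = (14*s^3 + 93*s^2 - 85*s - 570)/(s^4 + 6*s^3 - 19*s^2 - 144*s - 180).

f(t) = 5*exp(5*t) + 5*exp(-2*t) + 6*exp(-3*t) - 2*exp(-6*t)

Factor the denominator: s^4 + 6*s^3 - 19*s^2 - 144*s - 180 = (s - 5)*(s + 2)*(s + 3)*(s + 6).
Partial fraction decomposition gives [5/(s + 2)] + [-2/(s + 6)] + [6/(s + 3)] + [5/(s - 5)].
Invert each term: 5/(s + 2) ↔ 5e^(-2t); -2/(s + 6) ↔ -2e^(-6t); 6/(s + 3) ↔ 6e^(-3t); 5/(s - 5) ↔ 5e^(5t).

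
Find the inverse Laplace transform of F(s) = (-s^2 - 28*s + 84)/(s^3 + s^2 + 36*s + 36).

-4*sin(6*t) - 4*cos(6*t) + 3*exp(-t)

Factor the denominator: s^3 + s^2 + 36*s + 36 = (s + 1)*(s^2 + 36).
Partial fraction decomposition gives [3/(s + 1)] + [-4*s/(s^2 + 36)] + [-24/(s^2 + 36)].
Invert each term: 3/(s + 1) ↔ 3e^(-t); -4·s/(s^2 + 36) ↔ -4cos(6t); -4·6/(s^2 + 36) ↔ -4sin(6t).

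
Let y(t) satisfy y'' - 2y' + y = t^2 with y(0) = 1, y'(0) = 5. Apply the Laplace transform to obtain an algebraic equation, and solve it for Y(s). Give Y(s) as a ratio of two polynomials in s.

Apply the Laplace transform to the equation.
Using L{y''} = s^2 Y - s·y(0) - y'(0) and L{y'} = sY - y(0), with y(0) = 1, y'(0) = 5, the left side becomes (s^2 - 2*s + 1)Y - (s + 3).
The right side is L{t^2} = 2/s^3.
So (s^2 - 2*s + 1)Y = 2/s^3 + (s + 3).
Isolate Y and clear denominators.

Y(s) = (s^4 + 3*s^3 + 2)/(s^5 - 2*s^4 + s^3)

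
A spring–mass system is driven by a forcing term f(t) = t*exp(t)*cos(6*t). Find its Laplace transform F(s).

F(s) = (s - 7)*(s + 5)/(s^2 - 2*s + 37)^2

L{cos(6t)} = s/(s^2 + 36).
Multiplying by e^(t) shifts s → s - 1, so L{exp(t)*cos(6*t)} = (s - 1)/((s - 1)^2 + 36).
Then apply L{t·g(t)} = -d/ds[G(s)] with G(s) = (s - 1)/((s - 1)^2 + 36):
differentiating 1 time and applying the sign gives (s - 7)*(s + 5)/(s^2 - 2*s + 37)^2.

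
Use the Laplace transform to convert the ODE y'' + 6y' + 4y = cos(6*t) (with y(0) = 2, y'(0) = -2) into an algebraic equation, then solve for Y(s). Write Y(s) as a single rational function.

Apply the Laplace transform to the equation.
Using L{y''} = s^2 Y - s·y(0) - y'(0) and L{y'} = sY - y(0), with y(0) = 2, y'(0) = -2, the left side becomes (s^2 + 6*s + 4)Y - (2*s + 10).
The right side is L{cos(6*t)} = s/(s^2 + 36).
So (s^2 + 6*s + 4)Y = s/(s^2 + 36) + (2*s + 10).
Solve for Y(s) and write it as one ratio of polynomials.

Y(s) = (2*s^3 + 10*s^2 + 73*s + 360)/(s^4 + 6*s^3 + 40*s^2 + 216*s + 144)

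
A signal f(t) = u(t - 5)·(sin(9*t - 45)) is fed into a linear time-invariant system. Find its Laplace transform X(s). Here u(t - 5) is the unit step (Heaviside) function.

By the second shifting theorem, L{u(t - c)·g(t - c)} = e^(-cs)·G(s) with c = 5 and G(s) = L{g(t)}.
L{sin(9t)} = 9/(s^2 + 81).

X(s) = 9*exp(-5*s)/(s^2 + 81)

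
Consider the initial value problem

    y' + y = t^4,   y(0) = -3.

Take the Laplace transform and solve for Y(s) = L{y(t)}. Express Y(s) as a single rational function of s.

Transform both sides with L{·}.
Using L{y'} = sY - y(0) = sY - (-3), the left side becomes (s + 1)Y - (-3).
The right side is L{t^4} = 24/s^5.
So (s + 1)Y = 24/s^5 + (-3).
Isolate Y and clear denominators.

Y(s) = (-3*s^5 + 24)/(s^6 + s^5)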